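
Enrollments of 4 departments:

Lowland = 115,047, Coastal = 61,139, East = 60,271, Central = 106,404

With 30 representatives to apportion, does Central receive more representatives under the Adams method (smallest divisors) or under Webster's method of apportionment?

Webster

Adams: Lowland 10, Coastal 6, East 5, Central 9.
Webster: Lowland 10, Coastal 5, East 5, Central 10.
Central gets 9 under Adams and 10 under Webster.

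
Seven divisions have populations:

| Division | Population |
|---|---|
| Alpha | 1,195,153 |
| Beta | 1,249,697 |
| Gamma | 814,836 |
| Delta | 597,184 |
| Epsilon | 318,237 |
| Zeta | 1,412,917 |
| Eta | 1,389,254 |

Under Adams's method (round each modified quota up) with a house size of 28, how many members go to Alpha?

Standard divisor 6977278/28 ≈ 249188.5; standard quotas: Alpha 4.796, Beta 5.015, Gamma 3.270, Delta 2.397, Epsilon 1.277, Zeta 5.670, Eta 5.575.
Rounding up gives 5, 6, 4, 3, 2, 6, 6 = 32 seats, so the divisor must be adjusted.
With modified divisor 290600: modified quotas Alpha 4.113, Beta 4.300, Gamma 2.804, Delta 2.055, Epsilon 1.095, Zeta 4.862, Eta 4.781.
Rounding up: Alpha 5, Beta 5, Gamma 3, Delta 3, Epsilon 2, Zeta 5, Eta 5 (total 28).
Alpha receives 5.

5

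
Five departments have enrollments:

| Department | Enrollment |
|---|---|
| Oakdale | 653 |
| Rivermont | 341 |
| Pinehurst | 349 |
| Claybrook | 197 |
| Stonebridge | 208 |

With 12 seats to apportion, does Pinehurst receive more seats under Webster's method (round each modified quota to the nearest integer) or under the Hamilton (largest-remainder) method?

Webster: Oakdale 5, Rivermont 2, Pinehurst 3, Claybrook 1, Stonebridge 1.
Hamilton: Oakdale 5, Rivermont 2, Pinehurst 2, Claybrook 1, Stonebridge 2.
Pinehurst gets 3 under Webster and 2 under Hamilton.

Webster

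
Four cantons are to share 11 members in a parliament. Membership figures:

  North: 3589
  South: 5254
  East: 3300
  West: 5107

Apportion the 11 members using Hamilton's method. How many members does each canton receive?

North: 2; South: 4; East: 2; West: 3

Standard divisor: 17250 ÷ 11 ≈ 1568.182.
Standard quotas: North 2.2886, South 3.3504, East 2.1043, West 3.2566.
Lower quotas: North 2, South 3, East 2, West 3 (sum 10, leaving 1 seat).
Remainders in descending order: South 0.3504, North 0.2886, West 0.2566, East 0.1043.
Largest remainder: South receives the extra seat.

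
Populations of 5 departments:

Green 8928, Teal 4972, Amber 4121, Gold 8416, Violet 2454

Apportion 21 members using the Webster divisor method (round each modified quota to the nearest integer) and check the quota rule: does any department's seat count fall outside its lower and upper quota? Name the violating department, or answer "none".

Standard quotas: Green 6.489, Teal 3.614, Amber 2.995, Gold 6.117, Violet 1.784.
Webster allocation: Green 6, Teal 4, Amber 3, Gold 6, Violet 2.
Every allocation lies between the lower and upper quota.

none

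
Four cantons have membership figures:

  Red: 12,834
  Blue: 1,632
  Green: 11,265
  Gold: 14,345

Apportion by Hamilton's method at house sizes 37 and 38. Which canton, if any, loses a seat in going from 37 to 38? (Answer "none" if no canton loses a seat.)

At 37 seats: Red 12, Blue 2, Green 10, Gold 13.
At 38 seats: Red 12, Blue 1, Green 11, Gold 14.
Blue drops from 2 to 1.

Blue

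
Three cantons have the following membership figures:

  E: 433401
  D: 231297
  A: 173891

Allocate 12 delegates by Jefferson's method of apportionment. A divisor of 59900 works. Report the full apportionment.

With modified divisor 59900: modified quotas E 7.235, D 3.861, A 2.903.
Rounding down: E 7, D 3, A 2 (total 12).

E: 7, D: 3, A: 2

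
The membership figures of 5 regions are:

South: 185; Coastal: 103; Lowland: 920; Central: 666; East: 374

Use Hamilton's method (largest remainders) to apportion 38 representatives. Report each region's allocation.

Standard divisor: 2248 ÷ 38 ≈ 59.158.
Standard quotas: South 3.127, Coastal 1.741, Lowland 15.552, Central 11.258, East 6.322.
Lower quotas: South 3, Coastal 1, Lowland 15, Central 11, East 6 (sum 36, leaving 2 seats).
Remainders in descending order: Coastal 0.741, Lowland 0.552, East 0.322, Central 0.258, South 0.127.
Largest remainders: Coastal, Lowland receive the extra seats.

South 3, Coastal 2, Lowland 16, Central 11, East 6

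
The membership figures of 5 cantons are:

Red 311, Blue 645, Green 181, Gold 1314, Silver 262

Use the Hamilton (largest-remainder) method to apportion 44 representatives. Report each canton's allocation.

Total 2713; standard divisor 2713/44 ≈ 61.659.
Standard quotas: Red 5.044, Blue 10.461, Green 2.935, Gold 21.311, Silver 4.249.
Lower quotas: Red 5, Blue 10, Green 2, Gold 21, Silver 4 (sum 42, leaving 2 seats).
Remainders in descending order: Green 0.935, Blue 0.461, Gold 0.311, Silver 0.249, Red 0.044.
The surplus seats go to Green, Blue.

Red 5, Blue 11, Green 3, Gold 21, Silver 4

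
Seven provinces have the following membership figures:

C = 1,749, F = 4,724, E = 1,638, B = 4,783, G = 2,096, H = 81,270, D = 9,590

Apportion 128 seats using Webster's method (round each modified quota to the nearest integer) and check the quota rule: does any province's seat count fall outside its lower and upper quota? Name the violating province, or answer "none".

Standard quotas: C 2.115, F 5.713, E 1.981, B 5.784, G 2.535, H 98.276, D 11.597.
Webster allocation: C 2, F 6, E 2, B 6, G 3, H 97, D 12.
H has quota 98.276 (lower 98, upper 99) but receives 97 — outside the quota interval.

H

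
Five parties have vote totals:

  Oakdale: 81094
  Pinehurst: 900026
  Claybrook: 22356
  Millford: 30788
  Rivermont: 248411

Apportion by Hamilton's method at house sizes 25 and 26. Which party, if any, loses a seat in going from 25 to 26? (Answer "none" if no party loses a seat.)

At 25 seats: Oakdale 2, Pinehurst 17, Claybrook 0, Millford 1, Rivermont 5.
At 26 seats: Oakdale 2, Pinehurst 18, Claybrook 0, Millford 1, Rivermont 5.
No party's allocation decreased.

none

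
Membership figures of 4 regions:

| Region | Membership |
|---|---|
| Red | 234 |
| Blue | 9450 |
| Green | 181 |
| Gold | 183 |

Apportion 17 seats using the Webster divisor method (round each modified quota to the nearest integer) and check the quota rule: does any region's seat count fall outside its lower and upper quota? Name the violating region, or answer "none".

Standard quotas: Red 0.396, Blue 15.988, Green 0.306, Gold 0.310.
Webster allocation: Red 0, Blue 17, Green 0, Gold 0.
Blue has quota 15.988 (lower 15, upper 16) but receives 17 — outside the quota interval.

Blue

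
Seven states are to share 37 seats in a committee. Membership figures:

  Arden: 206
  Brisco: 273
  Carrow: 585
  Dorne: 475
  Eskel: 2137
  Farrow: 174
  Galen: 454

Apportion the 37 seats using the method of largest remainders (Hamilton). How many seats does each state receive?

Standard divisor: 4304 ÷ 37 ≈ 116.324.
Standard quotas: Arden 1.771, Brisco 2.347, Carrow 5.029, Dorne 4.083, Eskel 18.371, Farrow 1.496, Galen 3.903.
Lower quotas: Arden 1, Brisco 2, Carrow 5, Dorne 4, Eskel 18, Farrow 1, Galen 3 (sum 34, leaving 3 seats).
Remainders in descending order: Galen 0.903, Arden 0.771, Farrow 0.496, Eskel 0.371, Brisco 0.347, Dorne 0.083, Carrow 0.029.
Largest remainders: Galen, Arden, Farrow receive the extra seats.

Arden=2, Brisco=2, Carrow=5, Dorne=4, Eskel=18, Farrow=2, Galen=4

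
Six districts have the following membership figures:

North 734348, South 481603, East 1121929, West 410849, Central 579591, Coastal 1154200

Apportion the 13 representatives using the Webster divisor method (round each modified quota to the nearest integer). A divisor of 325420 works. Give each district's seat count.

North=2, South=1, East=3, West=1, Central=2, Coastal=4

With modified divisor 325420: modified quotas North 2.257, South 1.480, East 3.448, West 1.263, Central 1.781, Coastal 3.547.
Rounding to the nearest integer: North 2, South 1, East 3, West 1, Central 2, Coastal 4 (total 13).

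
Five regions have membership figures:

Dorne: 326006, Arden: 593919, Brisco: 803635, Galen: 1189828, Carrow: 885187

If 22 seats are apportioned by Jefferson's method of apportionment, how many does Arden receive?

Standard divisor 3798575/22 ≈ 172662.5; standard quotas: Dorne 1.888, Arden 3.440, Brisco 4.654, Galen 6.891, Carrow 5.127.
Rounding down gives 1, 3, 4, 6, 5 = 19 seats, so the divisor must be adjusted.
With modified divisor 154700: modified quotas Dorne 2.107, Arden 3.839, Brisco 5.195, Galen 7.691, Carrow 5.722.
Rounding down: Dorne 2, Arden 3, Brisco 5, Galen 7, Carrow 5 (total 22).
Arden receives 3.

3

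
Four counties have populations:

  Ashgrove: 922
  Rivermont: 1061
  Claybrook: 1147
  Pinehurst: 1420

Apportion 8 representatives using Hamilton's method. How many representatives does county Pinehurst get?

Total 4550; standard divisor 4550/8 ≈ 568.75.
Standard quotas: Ashgrove 1.621, Rivermont 1.865, Claybrook 2.017, Pinehurst 2.497.
Lower quotas: Ashgrove 1, Rivermont 1, Claybrook 2, Pinehurst 2 (sum 6, leaving 2 seats).
Remainders in descending order: Rivermont 0.865, Ashgrove 0.621, Pinehurst 0.497, Claybrook 0.017.
The surplus seats go to Rivermont, Ashgrove.
Pinehurst receives 2.

2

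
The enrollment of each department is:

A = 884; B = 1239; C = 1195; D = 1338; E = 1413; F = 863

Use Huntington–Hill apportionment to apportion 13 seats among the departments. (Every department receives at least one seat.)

With divisor 562: modified quotas A 1.573, B 2.205, C 2.126, D 2.381, E 2.514, F 1.536.
Geometric-mean thresholds: A √(1·2)=1.414, B √(2·3)=2.449, C √(2·3)=2.449, D √(2·3)=2.449, E √(2·3)=2.449, F √(1·2)=1.414.
Each quota rounded against its threshold gives A 2, B 2, C 2, D 2, E 3, F 2 (total 13).

A=2, B=2, C=2, D=2, E=3, F=2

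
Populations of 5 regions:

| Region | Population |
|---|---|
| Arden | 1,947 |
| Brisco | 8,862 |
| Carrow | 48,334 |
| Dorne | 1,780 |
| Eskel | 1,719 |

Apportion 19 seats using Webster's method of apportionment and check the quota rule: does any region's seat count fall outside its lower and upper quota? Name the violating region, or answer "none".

Standard quotas: Arden 0.591, Brisco 2.688, Carrow 14.660, Dorne 0.540, Eskel 0.521.
Webster allocation: Arden 1, Brisco 3, Carrow 14, Dorne 1, Eskel 0.
Every allocation lies between the lower and upper quota.

none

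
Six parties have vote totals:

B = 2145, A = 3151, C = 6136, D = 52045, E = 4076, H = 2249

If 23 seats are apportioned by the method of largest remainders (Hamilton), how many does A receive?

1

Standard divisor: 69802 ÷ 23 ≈ 3034.87.
Standard quotas: B 0.7068, A 1.0383, C 2.0218, D 17.1490, E 1.3431, H 0.7411.
Lower quotas: B 0, A 1, C 2, D 17, E 1, H 0 (sum 21, leaving 2 seats).
Remainders in descending order: H 0.7411, B 0.7068, E 0.3431, D 0.1490, A 0.0383, C 0.0218.
The surplus seats go to H, B.
A receives 1.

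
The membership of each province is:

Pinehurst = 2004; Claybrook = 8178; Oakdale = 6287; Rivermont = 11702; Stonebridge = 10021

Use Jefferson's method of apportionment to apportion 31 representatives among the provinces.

Pinehurst=1, Claybrook=7, Oakdale=5, Rivermont=10, Stonebridge=8

Standard divisor 38192/31 ≈ 1232; standard quotas: Pinehurst 1.627, Claybrook 6.638, Oakdale 5.103, Rivermont 9.498, Stonebridge 8.134.
Rounding down gives 1, 6, 5, 9, 8 = 29 seats, so the divisor must be adjusted.
With modified divisor 1140: modified quotas Pinehurst 1.758, Claybrook 7.174, Oakdale 5.515, Rivermont 10.265, Stonebridge 8.790.
Rounding down: Pinehurst 1, Claybrook 7, Oakdale 5, Rivermont 10, Stonebridge 8 (total 31).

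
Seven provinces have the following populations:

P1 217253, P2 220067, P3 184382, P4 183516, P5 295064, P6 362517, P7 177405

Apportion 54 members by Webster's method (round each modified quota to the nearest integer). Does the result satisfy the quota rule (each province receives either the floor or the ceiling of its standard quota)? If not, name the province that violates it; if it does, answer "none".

Standard quotas: P1 7.153, P2 7.245, P3 6.070, P4 6.042, P5 9.714, P6 11.935, P7 5.841.
Webster allocation: P1 7, P2 7, P3 6, P4 6, P5 10, P6 12, P7 6.
Every allocation lies between the lower and upper quota.

none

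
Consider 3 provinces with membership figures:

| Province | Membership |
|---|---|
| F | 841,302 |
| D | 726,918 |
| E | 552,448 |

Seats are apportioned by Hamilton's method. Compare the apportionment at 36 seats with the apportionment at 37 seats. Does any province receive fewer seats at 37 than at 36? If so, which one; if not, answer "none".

E

At 36 seats: F 14, D 12, E 10.
At 37 seats: F 15, D 13, E 9.
E drops from 10 to 9.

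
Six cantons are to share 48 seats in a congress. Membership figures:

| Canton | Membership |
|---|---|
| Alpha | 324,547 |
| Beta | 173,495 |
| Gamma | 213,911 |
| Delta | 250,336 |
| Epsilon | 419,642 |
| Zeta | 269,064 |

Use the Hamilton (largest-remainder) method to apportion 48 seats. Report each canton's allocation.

Alpha: 10, Beta: 5, Gamma: 6, Delta: 7, Epsilon: 12, Zeta: 8

Standard divisor: 1650995 ÷ 48 ≈ 34395.729.
Standard quotas: Alpha 9.4357, Beta 5.0441, Gamma 6.2191, Delta 7.2781, Epsilon 12.2004, Zeta 7.8226.
Lower quotas: Alpha 9, Beta 5, Gamma 6, Delta 7, Epsilon 12, Zeta 7 (sum 46, leaving 2 seats).
Remainders in descending order: Zeta 0.8226, Alpha 0.4357, Delta 0.2781, Gamma 0.2191, Epsilon 0.2004, Beta 0.0441.
The surplus seats go to Zeta, Alpha.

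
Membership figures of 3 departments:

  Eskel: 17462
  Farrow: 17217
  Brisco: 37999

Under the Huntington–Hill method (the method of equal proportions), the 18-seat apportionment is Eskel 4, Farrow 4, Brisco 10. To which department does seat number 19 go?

Priority for the next seat is population ÷ (√(s·(s+1))).
Priorities: Eskel 3904.622, Farrow 3849.838, Brisco 3623.062.
Highest priority: Eskel.

Eskel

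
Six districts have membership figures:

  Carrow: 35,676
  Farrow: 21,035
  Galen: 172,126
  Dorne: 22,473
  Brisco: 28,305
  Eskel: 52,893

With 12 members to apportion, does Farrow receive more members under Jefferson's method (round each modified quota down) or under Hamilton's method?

Jefferson: Carrow 1, Farrow 0, Galen 7, Dorne 1, Brisco 1, Eskel 2.
Hamilton: Carrow 1, Farrow 1, Galen 6, Dorne 1, Brisco 1, Eskel 2.
Farrow gets 0 under Jefferson and 1 under Hamilton.

Hamilton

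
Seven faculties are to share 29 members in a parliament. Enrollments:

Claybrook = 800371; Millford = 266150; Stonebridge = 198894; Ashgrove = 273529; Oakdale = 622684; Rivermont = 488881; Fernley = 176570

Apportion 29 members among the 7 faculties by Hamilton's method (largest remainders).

Total 2827079; standard divisor 2827079/29 ≈ 97485.483.
Standard quotas: Claybrook 8.2102, Millford 2.7302, Stonebridge 2.0402, Ashgrove 2.8058, Oakdale 6.3875, Rivermont 5.0149, Fernley 1.8112.
Lower quotas: Claybrook 8, Millford 2, Stonebridge 2, Ashgrove 2, Oakdale 6, Rivermont 5, Fernley 1 (sum 26, leaving 3 seats).
Remainders in descending order: Fernley 0.8112, Ashgrove 0.8058, Millford 0.7302, Oakdale 0.3875, Claybrook 0.2102, Stonebridge 0.0402, Rivermont 0.0149.
Largest remainders: Fernley, Ashgrove, Millford receive the extra seats.

Claybrook 8, Millford 3, Stonebridge 2, Ashgrove 3, Oakdale 6, Rivermont 5, Fernley 2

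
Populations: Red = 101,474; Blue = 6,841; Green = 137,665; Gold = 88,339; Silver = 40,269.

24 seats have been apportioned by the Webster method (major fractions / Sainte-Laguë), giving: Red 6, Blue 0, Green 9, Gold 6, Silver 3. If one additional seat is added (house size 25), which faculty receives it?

Red

Priority for the next seat is population ÷ (current seats + 0.5).
Priorities: Red 15611.385, Blue 13682.000, Green 14491.053, Gold 13590.615, Silver 11505.429.
Highest priority: Red.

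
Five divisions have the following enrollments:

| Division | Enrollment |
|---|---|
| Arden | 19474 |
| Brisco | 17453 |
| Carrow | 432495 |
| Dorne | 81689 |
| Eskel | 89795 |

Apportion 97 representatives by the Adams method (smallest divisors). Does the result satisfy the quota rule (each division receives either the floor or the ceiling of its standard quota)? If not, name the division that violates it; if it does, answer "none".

Carrow

Standard quotas: Arden 2.947, Brisco 2.641, Carrow 65.457, Dorne 12.363, Eskel 13.590.
Adams allocation: Arden 3, Brisco 3, Carrow 64, Dorne 13, Eskel 14.
Carrow has quota 65.457 (lower 65, upper 66) but receives 64 — outside the quota interval.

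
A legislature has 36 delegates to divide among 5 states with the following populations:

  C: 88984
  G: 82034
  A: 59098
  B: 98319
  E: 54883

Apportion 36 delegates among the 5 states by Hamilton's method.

C=8, G=8, A=6, B=9, E=5

Total 383318; standard divisor 383318/36 ≈ 10647.722.
Standard quotas: C 8.3571, G 7.7044, A 5.5503, B 9.2338, E 5.1544.
Lower quotas: C 8, G 7, A 5, B 9, E 5 (sum 34, leaving 2 seats).
Remainders in descending order: G 0.7044, A 0.5503, C 0.3571, B 0.2338, E 0.1544.
The surplus seats go to G, A.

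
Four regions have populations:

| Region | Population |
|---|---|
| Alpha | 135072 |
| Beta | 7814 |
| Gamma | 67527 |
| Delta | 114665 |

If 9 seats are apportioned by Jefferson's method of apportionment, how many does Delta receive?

Standard divisor 325078/9 ≈ 36119.778; standard quotas: Alpha 3.740, Beta 0.216, Gamma 1.870, Delta 3.175.
Rounding down gives 3, 0, 1, 3 = 7 seats, so the divisor must be adjusted.
With modified divisor 31200: modified quotas Alpha 4.329, Beta 0.250, Gamma 2.164, Delta 3.675.
Rounding down: Alpha 4, Beta 0, Gamma 2, Delta 3 (total 9).
Delta receives 3.

3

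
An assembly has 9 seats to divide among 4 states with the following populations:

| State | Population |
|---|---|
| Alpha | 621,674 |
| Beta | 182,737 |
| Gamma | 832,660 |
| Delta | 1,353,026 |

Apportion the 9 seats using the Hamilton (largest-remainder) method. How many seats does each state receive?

The standard divisor is 2990097/9 = 332233.
Standard quotas: Alpha 1.8712, Beta 0.5500, Gamma 2.5063, Delta 4.0725.
Lower quotas: Alpha 1, Beta 0, Gamma 2, Delta 4 (sum 7, leaving 2 seats).
Remainders in descending order: Alpha 0.8712, Beta 0.5500, Gamma 0.5063, Delta 0.0725.
Largest remainders: Alpha, Beta receive the extra seats.

Alpha 2, Beta 1, Gamma 2, Delta 4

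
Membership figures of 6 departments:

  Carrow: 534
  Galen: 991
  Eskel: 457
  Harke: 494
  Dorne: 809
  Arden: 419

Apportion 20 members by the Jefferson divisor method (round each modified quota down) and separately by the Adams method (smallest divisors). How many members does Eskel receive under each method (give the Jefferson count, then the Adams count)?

2 and 3

Jefferson: Carrow 3, Galen 6, Eskel 2, Harke 3, Dorne 4, Arden 2.
Adams: Carrow 3, Galen 5, Eskel 3, Harke 3, Dorne 4, Arden 2.
Eskel gets 2 under Jefferson and 3 under Adams.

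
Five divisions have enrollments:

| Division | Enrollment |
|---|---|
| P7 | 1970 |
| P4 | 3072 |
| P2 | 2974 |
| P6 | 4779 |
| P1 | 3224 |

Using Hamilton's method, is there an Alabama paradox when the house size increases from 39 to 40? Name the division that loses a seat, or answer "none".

none

At 39 seats: P7 5, P4 7, P2 7, P6 12, P1 8.
At 40 seats: P7 5, P4 8, P2 7, P6 12, P1 8.
No division's allocation decreased.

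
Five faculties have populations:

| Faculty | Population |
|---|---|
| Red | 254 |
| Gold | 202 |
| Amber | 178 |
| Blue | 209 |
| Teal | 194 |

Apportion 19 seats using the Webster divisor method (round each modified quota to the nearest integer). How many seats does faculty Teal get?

3

Standard divisor 1037/19 ≈ 54.579; standard quotas: Red 4.654, Gold 3.701, Amber 3.261, Blue 3.829, Teal 3.554.
Rounding to the nearest integer gives 5, 4, 3, 4, 4 = 20 seats, so the divisor must be adjusted.
With modified divisor 56: modified quotas Red 4.536, Gold 3.607, Amber 3.179, Blue 3.732, Teal 3.464.
Rounding to the nearest integer: Red 5, Gold 4, Amber 3, Blue 4, Teal 3 (total 19).
Teal receives 3.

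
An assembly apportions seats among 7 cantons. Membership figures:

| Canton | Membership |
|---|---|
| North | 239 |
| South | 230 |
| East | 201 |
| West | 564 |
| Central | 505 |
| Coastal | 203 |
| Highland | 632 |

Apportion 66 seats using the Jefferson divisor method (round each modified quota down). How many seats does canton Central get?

13

Standard divisor 2574/66 ≈ 39; standard quotas: North 6.128, South 5.897, East 5.154, West 14.462, Central 12.949, Coastal 5.205, Highland 16.205.
Rounding down gives 6, 5, 5, 14, 12, 5, 16 = 63 seats, so the divisor must be adjusted.
With modified divisor 37.4: modified quotas North 6.390, South 6.150, East 5.374, West 15.080, Central 13.503, Coastal 5.428, Highland 16.898.
Rounding down: North 6, South 6, East 5, West 15, Central 13, Coastal 5, Highland 16 (total 66).
Central receives 13.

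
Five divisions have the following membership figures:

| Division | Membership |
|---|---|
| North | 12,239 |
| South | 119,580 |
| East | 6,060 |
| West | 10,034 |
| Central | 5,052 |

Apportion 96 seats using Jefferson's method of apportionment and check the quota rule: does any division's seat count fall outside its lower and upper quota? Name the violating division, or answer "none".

Standard quotas: North 7.681, South 75.048, East 3.803, West 6.297, Central 3.171.
Jefferson allocation: North 7, South 77, East 3, West 6, Central 3.
South has quota 75.048 (lower 75, upper 76) but receives 77 — outside the quota interval.

South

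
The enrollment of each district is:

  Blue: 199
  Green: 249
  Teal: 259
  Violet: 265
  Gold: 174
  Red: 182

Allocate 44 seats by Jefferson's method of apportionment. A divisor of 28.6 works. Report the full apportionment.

Blue 6, Green 8, Teal 9, Violet 9, Gold 6, Red 6

With modified divisor 28.6: modified quotas Blue 6.958, Green 8.706, Teal 9.056, Violet 9.266, Gold 6.084, Red 6.364.
Rounding down: Blue 6, Green 8, Teal 9, Violet 9, Gold 6, Red 6 (total 44).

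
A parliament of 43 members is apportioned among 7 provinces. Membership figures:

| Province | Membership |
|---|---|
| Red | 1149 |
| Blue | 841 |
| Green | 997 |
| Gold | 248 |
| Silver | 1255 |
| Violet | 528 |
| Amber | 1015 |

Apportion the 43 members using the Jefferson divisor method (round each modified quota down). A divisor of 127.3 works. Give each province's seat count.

With modified divisor 127.3: modified quotas Red 9.026, Blue 6.606, Green 7.832, Gold 1.948, Silver 9.859, Violet 4.148, Amber 7.973.
Rounding down: Red 9, Blue 6, Green 7, Gold 1, Silver 9, Violet 4, Amber 7 (total 43).

Red 9, Blue 6, Green 7, Gold 1, Silver 9, Violet 4, Amber 7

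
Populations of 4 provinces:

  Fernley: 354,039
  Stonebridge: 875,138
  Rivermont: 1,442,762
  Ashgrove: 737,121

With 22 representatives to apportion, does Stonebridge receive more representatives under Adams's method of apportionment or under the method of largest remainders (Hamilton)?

Hamilton

Adams: Fernley 3, Stonebridge 5, Rivermont 9, Ashgrove 5.
Hamilton: Fernley 2, Stonebridge 6, Rivermont 9, Ashgrove 5.
Stonebridge gets 5 under Adams and 6 under Hamilton.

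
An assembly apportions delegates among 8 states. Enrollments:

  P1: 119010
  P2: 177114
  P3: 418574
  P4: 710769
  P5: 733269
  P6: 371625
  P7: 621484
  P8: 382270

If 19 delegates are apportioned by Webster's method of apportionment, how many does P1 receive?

Standard divisor 3534115/19 ≈ 186006.053; standard quotas: P1 0.640, P2 0.952, P3 2.250, P4 3.821, P5 3.942, P6 1.998, P7 3.341, P8 2.055.
Rounding to the nearest integer gives P1 1, P2 1, P3 2, P4 4, P5 4, P6 2, P7 3, P8 2 — total 19, matching the house size, so no adjustment is needed.
P1 receives 1.

1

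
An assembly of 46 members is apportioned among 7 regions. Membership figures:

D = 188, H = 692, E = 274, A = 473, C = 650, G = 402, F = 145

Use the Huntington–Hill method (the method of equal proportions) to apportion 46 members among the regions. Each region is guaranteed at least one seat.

With divisor 61.6: modified quotas D 3.052, H 11.234, E 4.448, A 7.679, C 10.552, G 6.526, F 2.354.
Geometric-mean thresholds: D √(3·4)=3.464, H √(11·12)=11.489, E √(4·5)=4.472, A √(7·8)=7.483, C √(10·11)=10.488, G √(6·7)=6.481, F √(2·3)=2.449.
Each quota rounded against its threshold gives D 3, H 11, E 4, A 8, C 11, G 7, F 2 (total 46).

D=3, H=11, E=4, A=8, C=11, G=7, F=2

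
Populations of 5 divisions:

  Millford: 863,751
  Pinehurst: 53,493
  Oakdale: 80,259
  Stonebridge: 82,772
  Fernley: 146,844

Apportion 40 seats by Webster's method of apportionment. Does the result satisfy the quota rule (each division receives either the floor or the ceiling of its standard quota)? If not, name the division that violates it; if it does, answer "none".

Millford

Standard quotas: Millford 28.155, Pinehurst 1.744, Oakdale 2.616, Stonebridge 2.698, Fernley 4.787.
Webster allocation: Millford 27, Pinehurst 2, Oakdale 3, Stonebridge 3, Fernley 5.
Millford has quota 28.155 (lower 28, upper 29) but receives 27 — outside the quota interval.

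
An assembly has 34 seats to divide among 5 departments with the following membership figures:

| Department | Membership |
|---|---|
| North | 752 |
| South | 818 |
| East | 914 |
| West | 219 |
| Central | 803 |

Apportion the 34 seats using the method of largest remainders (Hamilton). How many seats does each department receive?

North 7; South 8; East 9; West 2; Central 8

The standard divisor is 3506/34 ≈ 103.118.
Standard quotas: North 7.293, South 7.933, East 8.864, West 2.124, Central 7.787.
Lower quotas: North 7, South 7, East 8, West 2, Central 7 (sum 31, leaving 3 seats).
Remainders in descending order: South 0.933, East 0.864, Central 0.787, North 0.293, West 0.124.
The surplus seats go to South, East, Central.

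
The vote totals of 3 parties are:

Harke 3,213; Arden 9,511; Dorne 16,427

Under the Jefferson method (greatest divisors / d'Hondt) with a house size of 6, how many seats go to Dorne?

4

Standard divisor 29151/6 ≈ 4858.5; standard quotas: Harke 0.661, Arden 1.958, Dorne 3.381.
Rounding down gives 0, 1, 3 = 4 seats, so the divisor must be adjusted.
With modified divisor 3700: modified quotas Harke 0.868, Arden 2.571, Dorne 4.440.
Rounding down: Harke 0, Arden 2, Dorne 4 (total 6).
Dorne receives 4.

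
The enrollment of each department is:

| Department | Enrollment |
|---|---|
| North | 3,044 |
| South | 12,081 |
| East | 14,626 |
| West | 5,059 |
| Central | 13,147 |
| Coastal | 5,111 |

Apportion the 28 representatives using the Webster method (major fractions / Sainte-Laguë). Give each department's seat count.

Standard divisor 53068/28 ≈ 1895.286; standard quotas: North 1.606, South 6.374, East 7.717, West 2.669, Central 6.937, Coastal 2.697.
Rounding to the nearest integer gives 2, 6, 8, 3, 7, 3 = 29 seats, so the divisor must be adjusted.
With modified divisor 2000: modified quotas North 1.522, South 6.040, East 7.313, West 2.530, Central 6.574, Coastal 2.555.
Rounding to the nearest integer: North 2, South 6, East 7, West 3, Central 7, Coastal 3 (total 28).

North 2; South 6; East 7; West 3; Central 7; Coastal 3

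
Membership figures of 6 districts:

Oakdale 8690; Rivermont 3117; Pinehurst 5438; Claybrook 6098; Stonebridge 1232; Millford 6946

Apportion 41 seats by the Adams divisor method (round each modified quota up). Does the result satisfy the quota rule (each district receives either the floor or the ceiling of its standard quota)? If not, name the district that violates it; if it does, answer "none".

Standard quotas: Oakdale 11.303, Rivermont 4.054, Pinehurst 7.073, Claybrook 7.932, Stonebridge 1.602, Millford 9.035.
Adams allocation: Oakdale 11, Rivermont 4, Pinehurst 7, Claybrook 8, Stonebridge 2, Millford 9.
Every allocation lies between the lower and upper quota.

none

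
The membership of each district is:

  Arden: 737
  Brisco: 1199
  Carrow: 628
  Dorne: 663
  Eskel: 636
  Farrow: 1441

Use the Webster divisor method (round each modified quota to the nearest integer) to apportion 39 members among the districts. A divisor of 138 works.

Arden 5, Brisco 9, Carrow 5, Dorne 5, Eskel 5, Farrow 10

With modified divisor 138: modified quotas Arden 5.341, Brisco 8.688, Carrow 4.551, Dorne 4.804, Eskel 4.609, Farrow 10.442.
Rounding to the nearest integer: Arden 5, Brisco 9, Carrow 5, Dorne 5, Eskel 5, Farrow 10 (total 39).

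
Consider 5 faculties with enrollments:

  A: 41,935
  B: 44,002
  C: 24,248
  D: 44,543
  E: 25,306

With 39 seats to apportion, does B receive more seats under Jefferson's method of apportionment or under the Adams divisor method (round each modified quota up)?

Jefferson

Jefferson: A 9, B 10, C 5, D 10, E 5.
Adams: A 9, B 9, C 5, D 10, E 6.
B gets 10 under Jefferson and 9 under Adams.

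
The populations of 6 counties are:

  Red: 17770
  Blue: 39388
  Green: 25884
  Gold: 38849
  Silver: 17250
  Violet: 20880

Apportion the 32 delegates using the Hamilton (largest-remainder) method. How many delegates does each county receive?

Red: 4; Blue: 8; Green: 5; Gold: 8; Silver: 3; Violet: 4

The standard divisor is 160021/32 ≈ 5000.656.
Standard quotas: Red 3.5535, Blue 7.8766, Green 5.1761, Gold 7.7688, Silver 3.4495, Violet 4.1755.
Lower quotas: Red 3, Blue 7, Green 5, Gold 7, Silver 3, Violet 4 (sum 29, leaving 3 seats).
Remainders in descending order: Blue 0.8766, Gold 0.7688, Red 0.5535, Silver 0.4495, Green 0.1761, Violet 0.1755.
The surplus seats go to Blue, Gold, Red.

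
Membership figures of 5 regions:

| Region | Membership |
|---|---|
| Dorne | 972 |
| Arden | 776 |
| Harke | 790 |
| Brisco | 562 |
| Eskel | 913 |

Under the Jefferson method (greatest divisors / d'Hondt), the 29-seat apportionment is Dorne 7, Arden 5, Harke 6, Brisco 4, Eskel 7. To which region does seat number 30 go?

Arden

Priority for the next seat is population ÷ (current seats + 1).
Priorities: Dorne 121.500, Arden 129.333, Harke 112.857, Brisco 112.400, Eskel 114.125.
Highest priority: Arden.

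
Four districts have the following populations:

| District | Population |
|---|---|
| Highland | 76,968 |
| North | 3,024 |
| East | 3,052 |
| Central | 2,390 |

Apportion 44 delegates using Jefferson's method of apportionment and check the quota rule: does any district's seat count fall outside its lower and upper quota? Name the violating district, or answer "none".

Standard quotas: Highland 39.640, North 1.557, East 1.572, Central 1.231.
Jefferson allocation: Highland 41, North 1, East 1, Central 1.
Highland has quota 39.640 (lower 39, upper 40) but receives 41 — outside the quota interval.

Highland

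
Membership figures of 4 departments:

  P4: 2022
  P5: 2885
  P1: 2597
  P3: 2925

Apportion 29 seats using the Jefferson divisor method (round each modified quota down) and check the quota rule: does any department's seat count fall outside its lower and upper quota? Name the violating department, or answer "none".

Standard quotas: P4 5.623, P5 8.022, P1 7.221, P3 8.134.
Jefferson allocation: P4 6, P5 8, P1 7, P3 8.
Every allocation lies between the lower and upper quota.

none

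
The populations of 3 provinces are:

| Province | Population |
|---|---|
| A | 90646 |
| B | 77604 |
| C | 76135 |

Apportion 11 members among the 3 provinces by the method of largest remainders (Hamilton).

A 4, B 4, C 3

The standard divisor is 244385/11 ≈ 22216.818.
Standard quotas: A 4.0801, B 3.4930, C 3.4269.
Lower quotas: A 4, B 3, C 3 (sum 10, leaving 1 seat).
Remainders in descending order: B 0.4930, C 0.4269, A 0.0801.
The surplus seat goes to B.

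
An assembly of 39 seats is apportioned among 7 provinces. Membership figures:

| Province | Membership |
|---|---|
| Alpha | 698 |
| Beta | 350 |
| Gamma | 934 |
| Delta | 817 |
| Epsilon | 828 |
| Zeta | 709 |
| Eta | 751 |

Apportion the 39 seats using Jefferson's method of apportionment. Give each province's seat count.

Alpha 5; Beta 2; Gamma 7; Delta 6; Epsilon 7; Zeta 6; Eta 6

Standard divisor 5087/39 ≈ 130.436; standard quotas: Alpha 5.351, Beta 2.683, Gamma 7.161, Delta 6.264, Epsilon 6.348, Zeta 5.436, Eta 5.758.
Rounding down gives 5, 2, 7, 6, 6, 5, 5 = 36 seats, so the divisor must be adjusted.
With modified divisor 117.5: modified quotas Alpha 5.940, Beta 2.979, Gamma 7.949, Delta 6.953, Epsilon 7.047, Zeta 6.034, Eta 6.391.
Rounding down: Alpha 5, Beta 2, Gamma 7, Delta 6, Epsilon 7, Zeta 6, Eta 6 (total 39).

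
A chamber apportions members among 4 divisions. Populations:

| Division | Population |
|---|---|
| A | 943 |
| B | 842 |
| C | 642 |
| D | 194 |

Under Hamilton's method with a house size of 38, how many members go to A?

14

Total 2621; standard divisor 2621/38 ≈ 68.974.
Standard quotas: A 13.672, B 12.208, C 9.308, D 2.813.
Lower quotas: A 13, B 12, C 9, D 2 (sum 36, leaving 2 seats).
Remainders in descending order: D 0.813, A 0.672, C 0.308, B 0.208.
Largest remainders: D, A receive the extra seats.
A receives 14.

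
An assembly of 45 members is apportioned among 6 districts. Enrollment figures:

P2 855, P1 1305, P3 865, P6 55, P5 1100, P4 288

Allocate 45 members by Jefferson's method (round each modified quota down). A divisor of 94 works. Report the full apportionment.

With modified divisor 94: modified quotas P2 9.096, P1 13.883, P3 9.202, P6 0.585, P5 11.702, P4 3.064.
Rounding down: P2 9, P1 13, P3 9, P6 0, P5 11, P4 3 (total 45).

P2 9, P1 13, P3 9, P6 0, P5 11, P4 3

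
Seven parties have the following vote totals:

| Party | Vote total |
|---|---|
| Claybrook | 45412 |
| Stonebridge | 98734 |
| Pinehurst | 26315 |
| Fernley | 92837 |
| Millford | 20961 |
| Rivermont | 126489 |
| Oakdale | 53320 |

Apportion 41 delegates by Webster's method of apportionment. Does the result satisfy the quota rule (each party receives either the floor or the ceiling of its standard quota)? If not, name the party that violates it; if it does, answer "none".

none

Standard quotas: Claybrook 4.012, Stonebridge 8.723, Pinehurst 2.325, Fernley 8.202, Millford 1.852, Rivermont 11.175, Oakdale 4.711.
Webster allocation: Claybrook 4, Stonebridge 9, Pinehurst 2, Fernley 8, Millford 2, Rivermont 11, Oakdale 5.
Every allocation lies between the lower and upper quota.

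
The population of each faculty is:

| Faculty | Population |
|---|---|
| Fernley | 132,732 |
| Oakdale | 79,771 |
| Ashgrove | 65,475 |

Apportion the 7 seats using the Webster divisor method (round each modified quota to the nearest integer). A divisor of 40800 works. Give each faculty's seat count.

With modified divisor 40800: modified quotas Fernley 3.253, Oakdale 1.955, Ashgrove 1.605.
Rounding to the nearest integer: Fernley 3, Oakdale 2, Ashgrove 2 (total 7).

Fernley 3; Oakdale 2; Ashgrove 2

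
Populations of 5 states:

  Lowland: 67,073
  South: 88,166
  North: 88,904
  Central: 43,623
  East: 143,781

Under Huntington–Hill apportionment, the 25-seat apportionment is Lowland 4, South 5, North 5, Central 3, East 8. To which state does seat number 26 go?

East

Priority for the next seat is population ÷ (√(s·(s+1))).
Priorities: Lowland 14997.979, South 16096.836, North 16231.575, Central 12592.875, East 16944.753.
Highest priority: East.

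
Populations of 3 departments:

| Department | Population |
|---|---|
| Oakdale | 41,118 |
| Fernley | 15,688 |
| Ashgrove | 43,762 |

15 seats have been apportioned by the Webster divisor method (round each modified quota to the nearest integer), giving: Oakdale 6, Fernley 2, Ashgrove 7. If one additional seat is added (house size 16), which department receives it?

Oakdale

Priority for the next seat is population ÷ (current seats + 0.5).
Priorities: Oakdale 6325.846, Fernley 6275.200, Ashgrove 5834.933.
Highest priority: Oakdale.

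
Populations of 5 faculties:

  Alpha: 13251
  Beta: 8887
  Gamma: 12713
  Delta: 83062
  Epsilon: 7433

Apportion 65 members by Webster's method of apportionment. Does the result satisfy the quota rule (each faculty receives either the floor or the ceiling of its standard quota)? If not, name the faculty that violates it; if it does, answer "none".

Standard quotas: Alpha 6.871, Beta 4.608, Gamma 6.593, Delta 43.073, Epsilon 3.854.
Webster allocation: Alpha 7, Beta 5, Gamma 7, Delta 42, Epsilon 4.
Delta has quota 43.073 (lower 43, upper 44) but receives 42 — outside the quota interval.

Delta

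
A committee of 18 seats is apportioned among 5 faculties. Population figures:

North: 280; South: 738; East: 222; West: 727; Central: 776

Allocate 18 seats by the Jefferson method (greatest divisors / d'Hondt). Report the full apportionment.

Standard divisor 2743/18 ≈ 152.389; standard quotas: North 1.837, South 4.843, East 1.457, West 4.771, Central 5.092.
Rounding down gives 1, 4, 1, 4, 5 = 15 seats, so the divisor must be adjusted.
With modified divisor 130: modified quotas North 2.154, South 5.677, East 1.708, West 5.592, Central 5.969.
Rounding down: North 2, South 5, East 1, West 5, Central 5 (total 18).

North=2; South=5; East=1; West=5; Central=5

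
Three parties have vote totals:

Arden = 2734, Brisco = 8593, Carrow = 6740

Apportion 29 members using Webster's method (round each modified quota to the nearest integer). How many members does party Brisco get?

Standard divisor 18067/29 ≈ 623; standard quotas: Arden 4.388, Brisco 13.793, Carrow 10.819.
Rounding to the nearest integer gives Arden 4, Brisco 14, Carrow 11 — total 29, matching the house size, so no adjustment is needed.
Brisco receives 14.

14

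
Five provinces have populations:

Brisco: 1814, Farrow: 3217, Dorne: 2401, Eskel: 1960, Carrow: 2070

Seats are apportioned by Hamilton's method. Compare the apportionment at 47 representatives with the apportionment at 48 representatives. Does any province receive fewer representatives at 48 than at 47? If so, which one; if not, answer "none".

none

At 47 seats: Brisco 7, Farrow 13, Dorne 10, Eskel 8, Carrow 9.
At 48 seats: Brisco 8, Farrow 13, Dorne 10, Eskel 8, Carrow 9.
No province's allocation decreased.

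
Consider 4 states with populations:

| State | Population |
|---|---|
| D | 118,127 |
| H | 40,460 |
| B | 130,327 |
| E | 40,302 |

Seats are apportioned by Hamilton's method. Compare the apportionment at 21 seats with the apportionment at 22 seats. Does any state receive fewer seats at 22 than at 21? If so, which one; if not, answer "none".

E

At 21 seats: D 7, H 3, B 8, E 3.
At 22 seats: D 8, H 3, B 9, E 2.
E drops from 3 to 2.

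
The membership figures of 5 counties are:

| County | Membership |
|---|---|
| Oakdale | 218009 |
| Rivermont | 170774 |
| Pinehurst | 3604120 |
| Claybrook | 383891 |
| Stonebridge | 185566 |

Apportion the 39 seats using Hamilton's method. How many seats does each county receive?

The standard divisor is 4562360/39 ≈ 116983.59.
Standard quotas: Oakdale 1.8636, Rivermont 1.4598, Pinehurst 30.8088, Claybrook 3.2816, Stonebridge 1.5863.
Lower quotas: Oakdale 1, Rivermont 1, Pinehurst 30, Claybrook 3, Stonebridge 1 (sum 36, leaving 3 seats).
Remainders in descending order: Oakdale 0.8636, Pinehurst 0.8088, Stonebridge 0.5863, Rivermont 0.4598, Claybrook 0.2816.
Largest remainders: Oakdale, Pinehurst, Stonebridge receive the extra seats.

Oakdale=2, Rivermont=1, Pinehurst=31, Claybrook=3, Stonebridge=2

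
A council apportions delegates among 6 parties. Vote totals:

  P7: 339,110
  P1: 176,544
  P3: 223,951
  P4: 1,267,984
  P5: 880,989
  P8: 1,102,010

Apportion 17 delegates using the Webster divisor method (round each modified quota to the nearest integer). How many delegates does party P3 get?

1

Standard divisor 3990588/17 ≈ 234740.471; standard quotas: P7 1.445, P1 0.752, P3 0.954, P4 5.402, P5 3.753, P8 4.695.
Rounding to the nearest integer gives P7 1, P1 1, P3 1, P4 5, P5 4, P8 5 — total 17, matching the house size, so no adjustment is needed.
P3 receives 1.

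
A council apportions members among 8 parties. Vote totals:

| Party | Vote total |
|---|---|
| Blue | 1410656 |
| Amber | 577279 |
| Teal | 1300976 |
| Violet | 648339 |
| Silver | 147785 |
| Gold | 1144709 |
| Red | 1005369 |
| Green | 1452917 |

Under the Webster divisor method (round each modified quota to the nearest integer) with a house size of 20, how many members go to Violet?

Standard divisor 7688030/20 ≈ 384401.5; standard quotas: Blue 3.670, Amber 1.502, Teal 3.384, Violet 1.687, Silver 0.384, Gold 2.978, Red 2.615, Green 3.780.
Rounding to the nearest integer gives 4, 2, 3, 2, 0, 3, 3, 4 = 21 seats, so the divisor must be adjusted.
With modified divisor 393500: modified quotas Blue 3.585, Amber 1.467, Teal 3.306, Violet 1.648, Silver 0.376, Gold 2.909, Red 2.555, Green 3.692.
Rounding to the nearest integer: Blue 4, Amber 1, Teal 3, Violet 2, Silver 0, Gold 3, Red 3, Green 4 (total 20).
Violet receives 2.

2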